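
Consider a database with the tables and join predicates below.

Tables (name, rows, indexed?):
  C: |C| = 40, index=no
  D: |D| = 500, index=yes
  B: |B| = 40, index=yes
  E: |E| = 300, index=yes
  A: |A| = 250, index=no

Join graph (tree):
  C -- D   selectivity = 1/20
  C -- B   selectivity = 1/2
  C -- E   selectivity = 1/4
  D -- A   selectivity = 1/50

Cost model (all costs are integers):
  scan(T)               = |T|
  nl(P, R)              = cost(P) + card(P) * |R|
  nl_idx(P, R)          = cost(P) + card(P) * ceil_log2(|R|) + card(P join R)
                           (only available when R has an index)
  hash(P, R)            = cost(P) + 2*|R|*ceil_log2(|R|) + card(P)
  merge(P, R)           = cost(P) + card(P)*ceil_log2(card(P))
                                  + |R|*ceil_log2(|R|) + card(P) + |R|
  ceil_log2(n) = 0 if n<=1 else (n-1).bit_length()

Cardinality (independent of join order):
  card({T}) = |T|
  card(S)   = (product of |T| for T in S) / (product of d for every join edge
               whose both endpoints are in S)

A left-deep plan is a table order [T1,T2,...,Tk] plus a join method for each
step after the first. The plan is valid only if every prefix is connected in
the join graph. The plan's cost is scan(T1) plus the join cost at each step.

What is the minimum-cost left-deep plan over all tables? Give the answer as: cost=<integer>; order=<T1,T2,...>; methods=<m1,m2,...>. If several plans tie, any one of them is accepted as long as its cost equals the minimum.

cost=117280; order=C,D,A,B,E; methods=nl_idx,hash,hash,hash

Selinger DP (subsets sized 1..n):
  {C}: scan cost=40, card=40
  {D}: scan cost=500, card=500
  {B}: scan cost=40, card=40
  {E}: scan cost=300, card=300
  {A}: scan cost=250, card=250
  {CD}: card=1000; try (D,nl_idx)→1400, (C,hash)→1480, (D,merge)→5320, (C,merge)→5780, (D,hash)→9080, (D,nl)→20040 …(+1); best=1400 via (D,nl_idx)
  {BC}: card=800; try (C,hash)→560, (B,hash)→560, (C,merge)→600, (B,merge)→600, (B,nl_idx)→1080, (C,nl)→1640 …(+1); best=560 via (C,hash)
  {CE}: card=3000; try (C,hash)→1080, (E,merge)→3320, (E,nl_idx)→3400, (C,merge)→3580, (E,hash)→5480, (E,nl)→12040 …(+1); best=1080 via (C,hash)
  {AD}: card=2500; try (D,nl_idx)→5000, (A,hash)→5000, (D,merge)→7500, (A,merge)→7750, (D,hash)→9500, (D,nl)→125250 …(+1); best=5000 via (D,nl_idx)
  {BCD}: card=20000; try (B,hash)→2880, (D,hash)→10360, (B,merge)→12680, (D,merge)→14360, (B,nl_idx)→27400, (D,nl_idx)→27760 …(+2); best=2880 via (B,hash)
  {CDE}: card=75000; try (E,hash)→7800, (D,hash)→13080, (E,merge)→15400, (D,merge)→45080, (E,nl_idx)→85400, (D,nl_idx)→103080 …(+2); best=7800 via (E,hash)
  {ACD}: card=5000; try (A,hash)→6400, (C,hash)→7980, (A,merge)→14650, (C,merge)→37780, (C,nl)→105000, (A,nl)→251400; best=6400 via (A,hash)
  {BCE}: card=60000; try (B,hash)→4560, (E,hash)→6760, (E,merge)→12360, (B,merge)→40360, (E,nl_idx)→67760, (B,nl_idx)→79080 …(+2); best=4560 via (B,hash)
  {BCDE}: card=1500000; try (E,hash)→28280, (D,hash)→73560, (B,hash)→83280, (E,merge)→325880, (D,merge)→1029560, (B,merge)→1358080 …(+6); best=28280 via (E,hash)
  {ABCD}: card=100000; try (B,hash)→11880, (A,hash)→26880, (B,merge)→76680, (B,nl_idx)→136400, (B,nl)→206400, (A,merge)→325130 …(+1); best=11880 via (B,hash)
  {ACDE}: card=375000; try (E,hash)→16800, (E,merge)→79400, (A,hash)→86800, (E,nl_idx)→426400, (A,merge)→1360050, (E,nl)→1506400 …(+1); best=16800 via (E,hash)
  {ABCDE}: card=7500000; try (E,hash)→117280, (B,hash)→392280, (A,hash)→1532280, (E,merge)→1814880, (B,merge)→7517080, (E,nl_idx)→8411880 …(+5); best=117280 via (E,hash)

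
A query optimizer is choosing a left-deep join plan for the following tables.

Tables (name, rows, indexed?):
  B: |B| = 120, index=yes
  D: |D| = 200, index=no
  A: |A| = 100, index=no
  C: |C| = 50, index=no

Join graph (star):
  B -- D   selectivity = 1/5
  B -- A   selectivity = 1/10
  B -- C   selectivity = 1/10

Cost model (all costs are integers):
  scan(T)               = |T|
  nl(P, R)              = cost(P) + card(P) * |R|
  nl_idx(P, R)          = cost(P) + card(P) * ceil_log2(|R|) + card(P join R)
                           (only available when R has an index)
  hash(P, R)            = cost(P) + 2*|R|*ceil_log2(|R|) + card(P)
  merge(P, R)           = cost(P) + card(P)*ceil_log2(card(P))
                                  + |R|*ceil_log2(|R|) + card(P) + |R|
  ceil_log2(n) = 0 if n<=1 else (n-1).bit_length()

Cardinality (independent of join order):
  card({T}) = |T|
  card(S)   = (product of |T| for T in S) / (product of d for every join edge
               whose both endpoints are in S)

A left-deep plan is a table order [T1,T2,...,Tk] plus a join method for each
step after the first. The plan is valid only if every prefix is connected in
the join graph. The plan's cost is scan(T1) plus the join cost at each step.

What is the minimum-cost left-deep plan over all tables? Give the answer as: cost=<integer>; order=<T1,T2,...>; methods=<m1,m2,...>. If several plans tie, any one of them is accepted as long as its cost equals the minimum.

cost=12040; order=B,C,A,D; methods=hash,hash,hash

Selinger DP (subsets sized 1..n):
  {B}: scan cost=120, card=120
  {D}: scan cost=200, card=200
  {A}: scan cost=100, card=100
  {C}: scan cost=50, card=50
  {BD}: card=4800; try (B,hash)→2080, (D,merge)→2880, (B,merge)→2960, (D,hash)→3440, (B,nl_idx)→6400, (D,nl)→24120 …(+1); best=2080 via (B,hash)
  {AB}: card=1200; try (A,hash)→1640, (B,merge)→1860, (B,hash)→1880, (A,merge)→1880, (B,nl_idx)→2000, (B,nl)→12100 …(+1); best=1640 via (A,hash)
  {BC}: card=600; try (C,hash)→840, (B,nl_idx)→1000, (B,merge)→1360, (C,merge)→1430, (B,hash)→1780, (B,nl)→6050 …(+1); best=840 via (C,hash)
  {ABD}: card=48000; try (D,hash)→6040, (A,hash)→8280, (D,merge)→17840, (A,merge)→70080, (D,nl)→241640, (A,nl)→482080; best=6040 via (D,hash)
  {BCD}: card=24000; try (D,hash)→4640, (C,hash)→7480, (D,merge)→9240, (C,merge)→69630, (D,nl)→120840, (C,nl)→242080; best=4640 via (D,hash)
  {ABC}: card=6000; try (A,hash)→2840, (C,hash)→3440, (A,merge)→8240, (C,merge)→16390, (A,nl)→60840, (C,nl)→61640; best=2840 via (A,hash)
  {ABCD}: card=240000; try (D,hash)→12040, (A,hash)→30040, (C,hash)→54640, (D,merge)→88640, (A,merge)→389440, (C,merge)→822390 …(+3); best=12040 via (D,hash)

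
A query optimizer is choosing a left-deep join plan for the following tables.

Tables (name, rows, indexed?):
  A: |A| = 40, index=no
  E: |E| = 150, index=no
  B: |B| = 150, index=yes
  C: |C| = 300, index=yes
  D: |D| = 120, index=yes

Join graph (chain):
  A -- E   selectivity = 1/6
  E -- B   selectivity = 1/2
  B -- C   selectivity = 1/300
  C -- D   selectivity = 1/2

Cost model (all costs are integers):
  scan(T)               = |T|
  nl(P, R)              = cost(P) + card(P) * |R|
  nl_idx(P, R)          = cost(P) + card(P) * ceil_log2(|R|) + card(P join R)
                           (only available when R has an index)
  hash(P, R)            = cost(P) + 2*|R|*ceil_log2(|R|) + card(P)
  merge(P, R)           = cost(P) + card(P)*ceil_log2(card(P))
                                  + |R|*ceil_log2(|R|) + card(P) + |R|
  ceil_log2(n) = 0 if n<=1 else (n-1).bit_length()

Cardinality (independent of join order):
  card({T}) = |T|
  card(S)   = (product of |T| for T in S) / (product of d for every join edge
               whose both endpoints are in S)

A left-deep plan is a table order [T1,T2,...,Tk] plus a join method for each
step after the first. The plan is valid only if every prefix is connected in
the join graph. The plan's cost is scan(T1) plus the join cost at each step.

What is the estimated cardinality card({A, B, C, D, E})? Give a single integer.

Tables in S: A(40), B(150), C(300), D(120), E(150)
Edges inside S: A-E(d=6), E-B(d=2), B-C(d=300), C-D(d=2)
numerator = 40 * 150 * 300 * 120 * 150 = 32400000000
denominator = 6 * 2 * 300 * 2 = 7200
card(S) = 32400000000 / 7200 = 4500000

4500000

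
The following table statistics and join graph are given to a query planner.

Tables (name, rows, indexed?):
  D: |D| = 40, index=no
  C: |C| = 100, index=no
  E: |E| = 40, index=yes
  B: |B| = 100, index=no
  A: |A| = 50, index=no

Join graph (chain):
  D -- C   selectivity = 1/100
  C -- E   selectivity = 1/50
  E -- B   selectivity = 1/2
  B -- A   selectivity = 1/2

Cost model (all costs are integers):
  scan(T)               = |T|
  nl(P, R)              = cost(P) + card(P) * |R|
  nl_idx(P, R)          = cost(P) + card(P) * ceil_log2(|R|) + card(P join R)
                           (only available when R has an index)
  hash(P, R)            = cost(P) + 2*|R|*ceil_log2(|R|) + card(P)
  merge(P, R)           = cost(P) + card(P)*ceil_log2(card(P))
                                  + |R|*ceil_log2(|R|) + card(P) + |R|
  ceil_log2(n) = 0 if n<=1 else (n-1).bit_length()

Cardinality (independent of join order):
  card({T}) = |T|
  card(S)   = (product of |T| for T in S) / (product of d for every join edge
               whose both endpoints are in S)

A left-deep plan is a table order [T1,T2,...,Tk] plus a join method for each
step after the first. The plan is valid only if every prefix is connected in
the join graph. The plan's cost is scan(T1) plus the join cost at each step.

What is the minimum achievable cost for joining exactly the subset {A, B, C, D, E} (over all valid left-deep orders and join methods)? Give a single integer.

4144

Selinger DP over subsets of {A,B,C,D,E}:
  {D}: scan cost=40, card=40
  {C}: scan cost=100, card=100
  {E}: scan cost=40, card=40
  {B}: scan cost=100, card=100
  {A}: scan cost=50, card=50
  {CD}: card=40; try (D,hash)→680, (C,merge)→1120, (D,merge)→1180, (C,hash)→1480, (C,nl)→4040, (D,nl)→4100; best=680 via (D,hash)
  {CE}: card=80; try (E,hash)→680, (E,nl_idx)→780, (C,merge)→1120, (E,merge)→1180, (C,hash)→1480, (C,nl)→4040 …(+1); best=680 via (E,hash)
  {BE}: card=2000; try (E,hash)→680, (B,merge)→1120, (E,merge)→1180, (B,hash)→1480, (E,nl_idx)→2700, (B,nl)→4040 …(+1); best=680 via (E,hash)
  {AB}: card=2500; try (A,hash)→800, (B,merge)→1200, (A,merge)→1250, (B,hash)→1500, (B,nl)→5050, (A,nl)→5100; best=800 via (A,hash)
  {CDE}: card=32; try (E,nl_idx)→952, (E,hash)→1200, (E,merge)→1240, (D,hash)→1240, (D,merge)→1600, (E,nl)→2280 …(+1); best=952 via (E,nl_idx)
  {BCE}: card=4000; try (B,merge)→2120, (B,hash)→2160, (C,hash)→4080, (B,nl)→8680, (C,merge)→25480, (C,nl)→200680; best=2120 via (B,merge)
  {ABE}: card=50000; try (A,hash)→3280, (E,hash)→3780, (A,merge)→25030, (E,merge)→33580, (E,nl_idx)→65800, (A,nl)→100680 …(+1); best=3280 via (A,hash)
  {BCDE}: card=1600; try (B,merge)→1944, (B,hash)→2384, (B,nl)→4152, (D,hash)→6600, (D,merge)→54400, (D,nl)→162120; best=1944 via (B,merge)
  {ABCE}: card=100000; try (A,hash)→6720, (A,merge)→54470, (C,hash)→54680, (A,nl)→202120, (C,merge)→854080, (C,nl)→5003280; best=6720 via (A,hash)
  {ABCDE}: card=40000; try (A,hash)→4144, (A,merge)→21494, (A,nl)→81944, (D,hash)→107200, (D,merge)→1807000, (D,nl)→4006720; best=4144 via (A,hash)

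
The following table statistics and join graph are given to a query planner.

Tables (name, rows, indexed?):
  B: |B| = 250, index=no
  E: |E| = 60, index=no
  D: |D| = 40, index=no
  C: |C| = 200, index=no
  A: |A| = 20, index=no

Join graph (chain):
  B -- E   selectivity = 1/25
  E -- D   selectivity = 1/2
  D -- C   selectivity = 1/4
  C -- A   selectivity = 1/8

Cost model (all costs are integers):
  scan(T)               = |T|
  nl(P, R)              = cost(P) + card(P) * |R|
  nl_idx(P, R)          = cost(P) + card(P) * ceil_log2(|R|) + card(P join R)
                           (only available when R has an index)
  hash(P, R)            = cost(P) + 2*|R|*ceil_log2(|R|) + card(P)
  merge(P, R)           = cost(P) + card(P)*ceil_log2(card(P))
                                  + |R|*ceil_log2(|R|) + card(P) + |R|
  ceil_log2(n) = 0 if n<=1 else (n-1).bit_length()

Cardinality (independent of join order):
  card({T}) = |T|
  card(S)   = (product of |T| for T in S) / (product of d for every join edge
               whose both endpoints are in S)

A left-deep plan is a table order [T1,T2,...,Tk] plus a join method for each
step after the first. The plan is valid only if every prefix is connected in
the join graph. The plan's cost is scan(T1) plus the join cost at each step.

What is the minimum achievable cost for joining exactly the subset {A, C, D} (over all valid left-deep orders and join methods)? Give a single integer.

Selinger DP over subsets of {A,C,D}:
  {D}: scan cost=40, card=40
  {C}: scan cost=200, card=200
  {A}: scan cost=20, card=20
  {CD}: card=2000; try (D,hash)→880, (C,merge)→2120, (D,merge)→2280, (C,hash)→3280, (C,nl)→8040, (D,nl)→8200; best=880 via (D,hash)
  {AC}: card=500; try (A,hash)→600, (C,merge)→1940, (A,merge)→2120, (C,hash)→3240, (C,nl)→4020, (A,nl)→4200; best=600 via (A,hash)
  {ACD}: card=5000; try (D,hash)→1580, (A,hash)→3080, (D,merge)→5880, (D,nl)→20600, (A,merge)→25000, (A,nl)→40880; best=1580 via (D,hash)

1580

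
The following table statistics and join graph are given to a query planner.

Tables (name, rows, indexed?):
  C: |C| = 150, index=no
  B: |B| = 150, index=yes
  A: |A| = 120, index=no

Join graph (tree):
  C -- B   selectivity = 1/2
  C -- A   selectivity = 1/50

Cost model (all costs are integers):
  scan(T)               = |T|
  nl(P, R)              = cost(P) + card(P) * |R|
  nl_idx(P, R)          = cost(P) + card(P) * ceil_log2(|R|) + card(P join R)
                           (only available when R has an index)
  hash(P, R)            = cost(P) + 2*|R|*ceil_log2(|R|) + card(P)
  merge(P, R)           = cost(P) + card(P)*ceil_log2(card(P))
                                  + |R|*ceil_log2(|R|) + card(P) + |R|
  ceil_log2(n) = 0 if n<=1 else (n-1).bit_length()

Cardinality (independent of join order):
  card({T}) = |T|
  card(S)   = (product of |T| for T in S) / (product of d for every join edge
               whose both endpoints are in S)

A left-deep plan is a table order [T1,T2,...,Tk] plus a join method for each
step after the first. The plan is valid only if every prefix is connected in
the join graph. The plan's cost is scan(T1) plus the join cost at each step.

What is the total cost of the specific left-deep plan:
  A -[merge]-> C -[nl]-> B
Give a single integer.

step 1: scan A: cost=120, card=120
step 2: join C via merge
    card(P join C) = 120*150/(50) = 360
    cost = 120 + 120*7 + 150*8 + 120 + 150 = 2430
step 3: join B via nl
    card(P join B) = 360*150/(2) = 27000
    cost = 2430 + 360*150 = 56430

56430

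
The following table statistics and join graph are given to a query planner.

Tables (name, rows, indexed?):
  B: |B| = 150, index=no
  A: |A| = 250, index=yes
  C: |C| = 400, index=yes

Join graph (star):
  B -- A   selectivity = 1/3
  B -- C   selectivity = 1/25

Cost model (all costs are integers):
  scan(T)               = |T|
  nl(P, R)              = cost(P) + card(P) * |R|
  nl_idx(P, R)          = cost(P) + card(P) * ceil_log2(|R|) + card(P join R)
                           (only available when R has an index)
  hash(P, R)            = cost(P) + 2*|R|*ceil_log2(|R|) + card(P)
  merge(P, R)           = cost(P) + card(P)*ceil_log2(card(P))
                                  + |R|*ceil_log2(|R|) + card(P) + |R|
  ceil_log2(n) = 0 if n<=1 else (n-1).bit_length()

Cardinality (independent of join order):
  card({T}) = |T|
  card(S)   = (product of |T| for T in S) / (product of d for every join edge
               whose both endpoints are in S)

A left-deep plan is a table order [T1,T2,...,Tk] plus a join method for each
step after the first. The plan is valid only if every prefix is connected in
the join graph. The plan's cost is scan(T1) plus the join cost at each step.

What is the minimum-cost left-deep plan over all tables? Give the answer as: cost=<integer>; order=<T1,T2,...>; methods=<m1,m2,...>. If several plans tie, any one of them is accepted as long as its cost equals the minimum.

cost=9600; order=C,B,A; methods=hash,hash

Selinger DP (subsets sized 1..n):
  {B}: scan cost=150, card=150
  {A}: scan cost=250, card=250
  {C}: scan cost=400, card=400
  {AB}: card=12500; try (B,hash)→2900, (A,merge)→3750, (B,merge)→3850, (A,hash)→4300, (A,nl_idx)→13850, (A,nl)→37650 …(+1); best=2900 via (B,hash)
  {BC}: card=2400; try (B,hash)→3200, (C,nl_idx)→3900, (C,merge)→5500, (B,merge)→5750, (C,hash)→7500, (C,nl)→60150 …(+1); best=3200 via (B,hash)
  {ABC}: card=200000; try (A,hash)→9600, (C,hash)→22600, (A,merge)→36650, (C,merge)→194400, (A,nl_idx)→222400, (C,nl_idx)→315400 …(+2); best=9600 via (A,hash)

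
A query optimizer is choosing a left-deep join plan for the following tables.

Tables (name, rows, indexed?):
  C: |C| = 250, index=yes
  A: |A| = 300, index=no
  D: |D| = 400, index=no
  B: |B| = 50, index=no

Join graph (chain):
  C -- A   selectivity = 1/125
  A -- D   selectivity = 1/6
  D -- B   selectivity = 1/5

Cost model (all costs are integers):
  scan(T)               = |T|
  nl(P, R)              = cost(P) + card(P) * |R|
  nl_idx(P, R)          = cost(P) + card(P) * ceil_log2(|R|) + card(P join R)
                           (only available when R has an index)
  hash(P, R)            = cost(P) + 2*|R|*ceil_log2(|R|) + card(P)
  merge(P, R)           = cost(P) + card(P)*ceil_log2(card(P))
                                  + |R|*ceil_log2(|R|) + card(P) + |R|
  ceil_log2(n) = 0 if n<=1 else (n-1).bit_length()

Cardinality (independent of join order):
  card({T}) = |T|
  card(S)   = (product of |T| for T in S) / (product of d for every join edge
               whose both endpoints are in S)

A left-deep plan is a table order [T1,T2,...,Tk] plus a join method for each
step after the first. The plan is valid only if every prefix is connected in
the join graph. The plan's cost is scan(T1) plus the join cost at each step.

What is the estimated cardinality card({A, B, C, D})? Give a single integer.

400000

Tables in S: A(300), B(50), C(250), D(400)
Edges inside S: C-A(d=125), A-D(d=6), D-B(d=5)
numerator = 300 * 50 * 250 * 400 = 1500000000
denominator = 125 * 6 * 5 = 3750
card(S) = 1500000000 / 3750 = 400000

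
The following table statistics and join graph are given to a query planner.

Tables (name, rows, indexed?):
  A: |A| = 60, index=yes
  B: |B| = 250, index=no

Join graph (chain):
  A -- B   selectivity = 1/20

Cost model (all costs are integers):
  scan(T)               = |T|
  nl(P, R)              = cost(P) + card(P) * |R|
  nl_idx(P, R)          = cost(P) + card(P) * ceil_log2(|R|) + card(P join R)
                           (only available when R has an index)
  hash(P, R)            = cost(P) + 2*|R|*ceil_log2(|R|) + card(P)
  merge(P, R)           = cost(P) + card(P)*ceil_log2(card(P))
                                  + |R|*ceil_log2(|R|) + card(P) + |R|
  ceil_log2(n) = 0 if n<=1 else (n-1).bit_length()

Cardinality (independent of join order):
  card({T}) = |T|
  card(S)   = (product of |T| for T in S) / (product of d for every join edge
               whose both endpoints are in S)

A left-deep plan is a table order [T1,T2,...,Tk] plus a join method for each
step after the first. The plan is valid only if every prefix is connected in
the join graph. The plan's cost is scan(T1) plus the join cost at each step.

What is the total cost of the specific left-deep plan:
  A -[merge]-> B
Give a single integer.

2730

step 1: scan A: cost=60, card=60
step 2: join B via merge
    card(P join B) = 60*250/(20) = 750
    cost = 60 + 60*6 + 250*8 + 60 + 250 = 2730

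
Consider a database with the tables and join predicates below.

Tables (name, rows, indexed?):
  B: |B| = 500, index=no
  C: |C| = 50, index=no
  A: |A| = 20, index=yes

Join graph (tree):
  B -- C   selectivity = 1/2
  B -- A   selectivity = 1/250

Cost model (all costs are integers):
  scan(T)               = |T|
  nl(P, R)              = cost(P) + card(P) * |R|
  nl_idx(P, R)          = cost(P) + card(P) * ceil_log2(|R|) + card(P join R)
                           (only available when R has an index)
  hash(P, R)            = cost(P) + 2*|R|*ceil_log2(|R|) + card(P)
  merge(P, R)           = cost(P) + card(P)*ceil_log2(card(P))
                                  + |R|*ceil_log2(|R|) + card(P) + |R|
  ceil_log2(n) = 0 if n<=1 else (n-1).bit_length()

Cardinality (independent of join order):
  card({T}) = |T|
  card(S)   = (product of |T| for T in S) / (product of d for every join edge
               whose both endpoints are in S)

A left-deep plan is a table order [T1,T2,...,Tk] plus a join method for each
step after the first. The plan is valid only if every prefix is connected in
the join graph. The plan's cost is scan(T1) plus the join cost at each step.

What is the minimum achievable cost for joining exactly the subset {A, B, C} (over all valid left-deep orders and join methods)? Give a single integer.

Selinger DP over subsets of {A,B,C}:
  {B}: scan cost=500, card=500
  {C}: scan cost=50, card=50
  {A}: scan cost=20, card=20
  {BC}: card=12500; try (C,hash)→1600, (B,merge)→5400, (C,merge)→5850, (B,hash)→9100, (B,nl)→25050, (C,nl)→25500; best=1600 via (C,hash)
  {AB}: card=40; try (A,hash)→1200, (A,nl_idx)→3040, (B,merge)→5140, (A,merge)→5620, (B,hash)→9040, (B,nl)→10020 …(+1); best=1200 via (A,hash)
  {ABC}: card=1000; try (C,merge)→1830, (C,hash)→1840, (C,nl)→3200, (A,hash)→14300, (A,nl_idx)→65100, (A,merge)→189220 …(+1); best=1830 via (C,merge)

1830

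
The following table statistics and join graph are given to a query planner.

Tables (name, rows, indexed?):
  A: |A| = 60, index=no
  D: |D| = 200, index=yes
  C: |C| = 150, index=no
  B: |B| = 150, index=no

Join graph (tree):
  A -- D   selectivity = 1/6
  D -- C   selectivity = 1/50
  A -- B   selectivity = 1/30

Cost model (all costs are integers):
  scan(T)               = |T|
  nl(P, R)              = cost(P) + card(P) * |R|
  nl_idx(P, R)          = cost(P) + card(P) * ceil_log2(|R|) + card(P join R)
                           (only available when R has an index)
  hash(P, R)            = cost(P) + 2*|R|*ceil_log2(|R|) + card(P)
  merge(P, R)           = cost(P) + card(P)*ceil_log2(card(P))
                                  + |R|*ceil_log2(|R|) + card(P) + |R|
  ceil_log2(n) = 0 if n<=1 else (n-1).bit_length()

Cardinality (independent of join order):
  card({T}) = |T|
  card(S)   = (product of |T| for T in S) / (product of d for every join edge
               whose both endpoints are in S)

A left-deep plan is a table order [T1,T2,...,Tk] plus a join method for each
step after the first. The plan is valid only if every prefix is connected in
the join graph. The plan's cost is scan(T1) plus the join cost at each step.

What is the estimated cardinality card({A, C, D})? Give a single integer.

Tables in S: A(60), C(150), D(200)
Edges inside S: A-D(d=6), D-C(d=50)
numerator = 60 * 150 * 200 = 1800000
denominator = 6 * 50 = 300
card(S) = 1800000 / 300 = 6000

6000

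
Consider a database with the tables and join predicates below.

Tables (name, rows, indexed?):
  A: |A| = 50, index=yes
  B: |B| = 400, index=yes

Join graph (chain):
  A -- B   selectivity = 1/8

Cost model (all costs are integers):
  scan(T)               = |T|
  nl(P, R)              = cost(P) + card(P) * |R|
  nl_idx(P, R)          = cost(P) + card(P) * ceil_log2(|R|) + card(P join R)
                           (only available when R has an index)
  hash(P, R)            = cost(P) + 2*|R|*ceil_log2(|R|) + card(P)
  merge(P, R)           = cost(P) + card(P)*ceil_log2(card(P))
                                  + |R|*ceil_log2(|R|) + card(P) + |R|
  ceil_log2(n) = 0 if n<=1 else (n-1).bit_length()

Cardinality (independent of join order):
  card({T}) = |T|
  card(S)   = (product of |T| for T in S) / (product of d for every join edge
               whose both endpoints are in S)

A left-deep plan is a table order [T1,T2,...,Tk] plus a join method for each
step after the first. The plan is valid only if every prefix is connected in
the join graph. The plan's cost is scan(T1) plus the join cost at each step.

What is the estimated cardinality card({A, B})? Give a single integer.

2500

Tables in S: A(50), B(400)
Edges inside S: A-B(d=8)
numerator = 50 * 400 = 20000
denominator = 8 = 8
card(S) = 20000 / 8 = 2500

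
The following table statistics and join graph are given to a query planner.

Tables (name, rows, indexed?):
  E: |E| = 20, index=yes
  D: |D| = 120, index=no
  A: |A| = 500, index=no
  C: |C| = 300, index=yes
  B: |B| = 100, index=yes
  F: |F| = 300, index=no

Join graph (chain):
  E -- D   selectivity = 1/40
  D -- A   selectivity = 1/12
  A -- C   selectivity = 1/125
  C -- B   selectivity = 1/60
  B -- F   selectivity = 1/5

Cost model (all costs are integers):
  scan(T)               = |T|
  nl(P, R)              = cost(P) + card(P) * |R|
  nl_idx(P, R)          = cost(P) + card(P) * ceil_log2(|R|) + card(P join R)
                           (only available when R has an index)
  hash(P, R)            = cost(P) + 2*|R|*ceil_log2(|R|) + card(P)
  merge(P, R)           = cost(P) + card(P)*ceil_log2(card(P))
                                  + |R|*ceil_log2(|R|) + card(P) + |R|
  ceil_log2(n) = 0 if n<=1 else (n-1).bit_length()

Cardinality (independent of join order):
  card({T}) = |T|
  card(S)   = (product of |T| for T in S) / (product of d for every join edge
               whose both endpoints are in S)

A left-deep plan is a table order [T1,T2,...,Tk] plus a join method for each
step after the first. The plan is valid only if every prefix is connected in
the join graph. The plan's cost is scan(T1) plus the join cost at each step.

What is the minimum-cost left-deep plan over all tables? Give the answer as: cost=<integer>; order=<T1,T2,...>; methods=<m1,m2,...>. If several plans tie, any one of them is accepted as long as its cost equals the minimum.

Selinger DP (subsets sized 1..n):
  {E}: scan cost=20, card=20
  {D}: scan cost=120, card=120
  {A}: scan cost=500, card=500
  {C}: scan cost=300, card=300
  {B}: scan cost=100, card=100
  {F}: scan cost=300, card=300
  {DE}: card=60; try (E,hash)→440, (E,nl_idx)→780, (D,merge)→1100, (E,merge)→1200, (D,hash)→1720, (D,nl)→2420 …(+1); best=440 via (E,hash)
  {AD}: card=5000; try (D,hash)→2680, (A,merge)→6080, (D,merge)→6460, (A,hash)→9240, (A,nl)→60120, (D,nl)→60500; best=2680 via (D,hash)
  {AC}: card=1200; try (C,nl_idx)→6200, (C,hash)→6400, (A,merge)→8300, (C,merge)→8500, (A,hash)→9600, (A,nl)→150300 …(+1); best=6200 via (C,nl_idx)
  {BC}: card=500; try (C,nl_idx)→1500, (B,hash)→2000, (B,nl_idx)→2900, (C,merge)→3900, (B,merge)→4100, (C,hash)→5600 …(+2); best=1500 via (C,nl_idx)
  {BF}: card=6000; try (B,hash)→2000, (F,merge)→3900, (B,merge)→4100, (F,hash)→5600, (B,nl_idx)→8400, (F,nl)→30100 …(+1); best=2000 via (B,hash)
  {ADE}: card=2500; try (A,merge)→5860, (E,hash)→7880, (A,hash)→9500, (E,nl_idx)→30180, (A,nl)→30440, (E,merge)→72800 …(+1); best=5860 via (A,merge)
  {ACD}: card=12000; try (D,hash)→9080, (C,hash)→13080, (D,merge)→21560, (C,nl_idx)→59680, (C,merge)→75680, (D,nl)→150200 …(+1); best=9080 via (D,hash)
  {ABC}: card=2000; try (B,hash)→8800, (A,hash)→11000, (A,merge)→11500, (B,nl_idx)→16600, (B,merge)→21400, (B,nl)→126200 …(+1); best=8800 via (B,hash)
  {BCF}: card=30000; try (F,hash)→7400, (F,merge)→9500, (C,hash)→13400, (C,nl_idx)→86000, (C,merge)→89000, (F,nl)→151500 …(+1); best=7400 via (F,hash)
  {ACDE}: card=6000; try (C,hash)→13760, (E,hash)→21280, (C,nl_idx)→34360, (C,merge)→41360, (E,nl_idx)→75080, (E,merge)→189200 …(+2); best=13760 via (C,hash)
  {ABCD}: card=20000; try (D,hash)→12480, (B,hash)→22480, (D,merge)→33760, (B,nl_idx)→113080, (B,merge)→189880, (D,nl)→248800 …(+1); best=12480 via (D,hash)
  {ABCF}: card=120000; try (F,hash)→16200, (F,merge)→35800, (A,hash)→46400, (A,merge)→492400, (F,nl)→608800, (A,nl)→15007400; best=16200 via (F,hash)
  {ABCDE}: card=10000; try (B,hash)→21160, (E,hash)→32680, (B,nl_idx)→65760, (B,merge)→98560, (E,nl_idx)→122480, (E,merge)→332600 …(+2); best=21160 via (B,hash)
  {ABCDF}: card=1200000; try (F,hash)→37880, (D,hash)→137880, (F,merge)→335480, (D,merge)→2177160, (F,nl)→6012480, (D,nl)→14416200; best=37880 via (F,hash)
  {ABCDEF}: card=600000; try (F,hash)→36560, (F,merge)→174160, (E,hash)→1238080, (F,nl)→3021160, (E,nl_idx)→6637880, (E,nl)→24037880 …(+1); best=36560 via (F,hash)

cost=36560; order=D,E,A,C,B,F; methods=hash,merge,hash,hash,hash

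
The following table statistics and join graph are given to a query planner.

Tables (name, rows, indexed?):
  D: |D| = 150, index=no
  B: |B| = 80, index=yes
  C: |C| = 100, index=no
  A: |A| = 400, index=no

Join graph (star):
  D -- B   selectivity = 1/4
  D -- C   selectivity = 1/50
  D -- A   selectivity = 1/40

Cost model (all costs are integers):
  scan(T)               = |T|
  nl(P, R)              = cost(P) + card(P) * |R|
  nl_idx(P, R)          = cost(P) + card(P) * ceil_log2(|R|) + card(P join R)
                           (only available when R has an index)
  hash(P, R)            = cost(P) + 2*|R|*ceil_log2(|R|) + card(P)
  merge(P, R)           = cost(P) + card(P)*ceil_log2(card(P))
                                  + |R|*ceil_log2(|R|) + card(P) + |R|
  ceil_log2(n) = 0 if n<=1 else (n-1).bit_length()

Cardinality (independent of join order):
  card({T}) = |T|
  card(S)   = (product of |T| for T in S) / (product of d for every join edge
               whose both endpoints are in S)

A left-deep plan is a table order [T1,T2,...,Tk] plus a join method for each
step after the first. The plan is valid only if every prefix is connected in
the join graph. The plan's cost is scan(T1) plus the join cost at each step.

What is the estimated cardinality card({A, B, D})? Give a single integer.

Tables in S: A(400), B(80), D(150)
Edges inside S: D-B(d=4), D-A(d=40)
numerator = 400 * 80 * 150 = 4800000
denominator = 4 * 40 = 160
card(S) = 4800000 / 160 = 30000

30000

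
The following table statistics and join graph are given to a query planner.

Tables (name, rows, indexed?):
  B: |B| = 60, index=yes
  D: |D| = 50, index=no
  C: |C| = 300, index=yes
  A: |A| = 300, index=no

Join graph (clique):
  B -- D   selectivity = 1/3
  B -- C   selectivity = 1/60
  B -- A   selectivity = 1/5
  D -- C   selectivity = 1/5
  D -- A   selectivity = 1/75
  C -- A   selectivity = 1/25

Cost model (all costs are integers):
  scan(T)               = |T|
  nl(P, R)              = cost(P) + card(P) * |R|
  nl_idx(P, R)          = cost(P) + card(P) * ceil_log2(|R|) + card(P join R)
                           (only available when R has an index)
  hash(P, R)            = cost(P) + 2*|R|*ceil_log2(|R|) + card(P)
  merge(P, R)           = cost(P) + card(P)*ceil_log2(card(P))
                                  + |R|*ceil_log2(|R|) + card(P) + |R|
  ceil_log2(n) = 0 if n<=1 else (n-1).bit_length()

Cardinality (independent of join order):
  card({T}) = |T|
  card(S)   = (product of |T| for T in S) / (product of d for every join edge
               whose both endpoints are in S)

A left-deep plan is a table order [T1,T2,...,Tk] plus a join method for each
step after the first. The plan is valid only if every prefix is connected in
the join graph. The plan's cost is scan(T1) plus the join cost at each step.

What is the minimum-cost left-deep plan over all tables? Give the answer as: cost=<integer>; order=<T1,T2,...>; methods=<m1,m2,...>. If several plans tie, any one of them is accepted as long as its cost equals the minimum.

cost=4680; order=A,D,C,B; methods=hash,nl_idx,hash

Selinger DP (subsets sized 1..n):
  {B}: scan cost=60, card=60
  {D}: scan cost=50, card=50
  {C}: scan cost=300, card=300
  {A}: scan cost=300, card=300
  {BD}: card=1000; try (D,hash)→720, (B,hash)→820, (B,merge)→820, (D,merge)→830, (B,nl_idx)→1350, (B,nl)→3050 …(+1); best=720 via (D,hash)
  {BC}: card=300; try (C,nl_idx)→900, (B,hash)→1320, (B,nl_idx)→2400, (C,merge)→3480, (B,merge)→3720, (C,hash)→5520 …(+2); best=900 via (C,nl_idx)
  {AB}: card=3600; try (B,hash)→1320, (A,merge)→3480, (B,merge)→3720, (A,hash)→5520, (B,nl_idx)→5700, (A,nl)→18060 …(+1); best=1320 via (B,hash)
  {CD}: card=3000; try (D,hash)→1200, (C,merge)→3400, (C,nl_idx)→3500, (D,merge)→3650, (C,hash)→5500, (C,nl)→15050 …(+1); best=1200 via (D,hash)
  {AD}: card=200; try (D,hash)→1200, (A,merge)→3400, (D,merge)→3650, (A,hash)→5500, (A,nl)→15050, (D,nl)→15300; best=1200 via (D,hash)
  {AC}: card=3600; try (C,hash)→6000, (A,hash)→6000, (C,merge)→6300, (A,merge)→6300, (C,nl_idx)→6600, (C,nl)→90300 …(+1); best=6000 via (C,hash)
  {BCD}: card=1000; try (D,hash)→1800, (D,merge)→4250, (B,hash)→4920, (C,hash)→7120, (C,nl_idx)→10720, (C,merge)→14720 …(+5); best=1800 via (D,hash)
  {ABD}: card=800; try (B,hash)→2120, (B,nl_idx)→3200, (B,merge)→3420, (D,hash)→5520, (A,hash)→7120, (B,nl)→13200 …(+4); best=2120 via (B,hash)
  {ABC}: card=720; try (A,hash)→6600, (A,merge)→6900, (C,hash)→10320, (B,hash)→10320, (B,nl_idx)→28320, (C,nl_idx)→34440 …(+5); best=6600 via (A,hash)
  {ACD}: card=480; try (C,nl_idx)→3480, (C,merge)→6000, (C,hash)→6800, (A,hash)→9600, (D,hash)→10200, (A,merge)→43200 …(+4); best=3480 via (C,nl_idx)
  {ABCD}: card=32; try (B,hash)→4680, (B,nl_idx)→6392, (D,hash)→7920, (A,hash)→8200, (C,hash)→8320, (B,merge)→8700 …(+8); best=4680 via (B,hash)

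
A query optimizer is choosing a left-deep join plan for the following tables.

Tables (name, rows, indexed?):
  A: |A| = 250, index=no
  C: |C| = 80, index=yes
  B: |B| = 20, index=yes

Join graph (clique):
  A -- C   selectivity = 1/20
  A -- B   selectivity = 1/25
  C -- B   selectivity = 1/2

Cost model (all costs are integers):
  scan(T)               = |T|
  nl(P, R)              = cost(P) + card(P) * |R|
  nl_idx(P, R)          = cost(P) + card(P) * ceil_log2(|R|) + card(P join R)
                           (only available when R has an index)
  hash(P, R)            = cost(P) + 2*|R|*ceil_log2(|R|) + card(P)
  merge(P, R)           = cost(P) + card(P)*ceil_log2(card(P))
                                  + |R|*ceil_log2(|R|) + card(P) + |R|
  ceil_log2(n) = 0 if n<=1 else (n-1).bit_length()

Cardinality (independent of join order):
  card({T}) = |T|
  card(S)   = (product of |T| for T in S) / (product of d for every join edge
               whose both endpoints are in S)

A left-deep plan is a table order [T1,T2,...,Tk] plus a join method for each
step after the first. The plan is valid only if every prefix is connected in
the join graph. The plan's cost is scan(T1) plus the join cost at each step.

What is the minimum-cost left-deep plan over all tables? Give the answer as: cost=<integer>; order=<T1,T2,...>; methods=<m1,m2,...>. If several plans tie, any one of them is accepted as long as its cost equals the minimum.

Selinger DP (subsets sized 1..n):
  {A}: scan cost=250, card=250
  {C}: scan cost=80, card=80
  {B}: scan cost=20, card=20
  {AC}: card=1000; try (C,hash)→1620, (A,merge)→2970, (C,nl_idx)→3000, (C,merge)→3140, (A,hash)→4160, (A,nl)→20080 …(+1); best=1620 via (C,hash)
  {AB}: card=200; try (B,hash)→700, (B,nl_idx)→1700, (A,merge)→2390, (B,merge)→2620, (A,hash)→4040, (A,nl)→5020 …(+1); best=700 via (B,hash)
  {BC}: card=800; try (B,hash)→360, (C,merge)→780, (B,merge)→840, (C,nl_idx)→960, (C,hash)→1160, (B,nl_idx)→1280 …(+2); best=360 via (B,hash)
  {ABC}: card=400; try (C,hash)→2020, (C,nl_idx)→2500, (B,hash)→2820, (C,merge)→3140, (A,hash)→5160, (B,nl_idx)→7020 …(+5); best=2020 via (C,hash)

cost=2020; order=A,B,C; methods=hash,hash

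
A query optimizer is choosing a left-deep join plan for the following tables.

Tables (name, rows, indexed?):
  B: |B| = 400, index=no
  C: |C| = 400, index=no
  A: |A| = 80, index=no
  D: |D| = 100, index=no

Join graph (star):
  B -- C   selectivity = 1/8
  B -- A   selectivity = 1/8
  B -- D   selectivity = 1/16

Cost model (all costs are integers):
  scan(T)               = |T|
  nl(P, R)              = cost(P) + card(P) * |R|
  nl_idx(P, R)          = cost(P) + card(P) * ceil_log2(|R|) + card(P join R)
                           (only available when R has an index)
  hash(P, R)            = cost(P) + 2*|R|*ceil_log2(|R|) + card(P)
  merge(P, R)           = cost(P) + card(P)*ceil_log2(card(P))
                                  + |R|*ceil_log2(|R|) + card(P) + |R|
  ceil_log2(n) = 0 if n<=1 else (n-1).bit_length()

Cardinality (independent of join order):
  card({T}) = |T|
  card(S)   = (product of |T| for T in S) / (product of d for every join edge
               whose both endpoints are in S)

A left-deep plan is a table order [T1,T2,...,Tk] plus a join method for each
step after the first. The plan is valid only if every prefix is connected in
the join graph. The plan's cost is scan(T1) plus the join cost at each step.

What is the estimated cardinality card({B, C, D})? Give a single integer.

Tables in S: B(400), C(400), D(100)
Edges inside S: B-C(d=8), B-D(d=16)
numerator = 400 * 400 * 100 = 16000000
denominator = 8 * 16 = 128
card(S) = 16000000 / 128 = 125000

125000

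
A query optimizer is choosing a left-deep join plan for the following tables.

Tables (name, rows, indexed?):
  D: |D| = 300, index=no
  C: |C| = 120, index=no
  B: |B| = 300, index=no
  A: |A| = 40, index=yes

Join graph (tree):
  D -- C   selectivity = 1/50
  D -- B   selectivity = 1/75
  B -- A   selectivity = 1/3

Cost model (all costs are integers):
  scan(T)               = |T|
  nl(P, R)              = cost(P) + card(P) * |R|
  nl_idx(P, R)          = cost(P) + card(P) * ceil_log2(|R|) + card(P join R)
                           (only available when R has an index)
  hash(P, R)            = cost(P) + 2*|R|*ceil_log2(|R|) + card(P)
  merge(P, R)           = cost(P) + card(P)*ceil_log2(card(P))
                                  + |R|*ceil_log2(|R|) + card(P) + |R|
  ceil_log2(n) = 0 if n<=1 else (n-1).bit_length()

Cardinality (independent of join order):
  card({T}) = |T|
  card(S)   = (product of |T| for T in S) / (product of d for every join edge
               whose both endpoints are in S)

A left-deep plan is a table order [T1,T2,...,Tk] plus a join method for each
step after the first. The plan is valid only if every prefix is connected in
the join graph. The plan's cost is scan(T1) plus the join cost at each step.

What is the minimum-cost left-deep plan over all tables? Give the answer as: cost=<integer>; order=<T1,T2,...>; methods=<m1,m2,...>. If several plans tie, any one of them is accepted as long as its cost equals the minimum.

Selinger DP (subsets sized 1..n):
  {D}: scan cost=300, card=300
  {C}: scan cost=120, card=120
  {B}: scan cost=300, card=300
  {A}: scan cost=40, card=40
  {CD}: card=720; try (C,hash)→2280, (D,merge)→4080, (C,merge)→4260, (D,hash)→5640, (D,nl)→36120, (C,nl)→36300; best=2280 via (C,hash)
  {BD}: card=1200; try (D,hash)→6000, (B,hash)→6000, (D,merge)→6300, (B,merge)→6300, (D,nl)→90300, (B,nl)→90300; best=6000 via (D,hash)
  {AB}: card=4000; try (A,hash)→1080, (B,merge)→3320, (A,merge)→3580, (B,hash)→5480, (A,nl_idx)→6100, (B,nl)→12040 …(+1); best=1080 via (A,hash)
  {BCD}: card=2880; try (B,hash)→8400, (C,hash)→8880, (B,merge)→13200, (C,merge)→21360, (C,nl)→150000, (B,nl)→218280; best=8400 via (B,hash)
  {ABD}: card=16000; try (A,hash)→7680, (D,hash)→10480, (A,merge)→20680, (A,nl_idx)→29200, (A,nl)→54000, (D,merge)→56080 …(+1); best=7680 via (A,hash)
  {ABCD}: card=38400; try (A,hash)→11760, (C,hash)→25360, (A,merge)→46120, (A,nl_idx)→64080, (A,nl)→123600, (C,merge)→248640 …(+1); best=11760 via (A,hash)

cost=11760; order=D,C,B,A; methods=hash,hash,hash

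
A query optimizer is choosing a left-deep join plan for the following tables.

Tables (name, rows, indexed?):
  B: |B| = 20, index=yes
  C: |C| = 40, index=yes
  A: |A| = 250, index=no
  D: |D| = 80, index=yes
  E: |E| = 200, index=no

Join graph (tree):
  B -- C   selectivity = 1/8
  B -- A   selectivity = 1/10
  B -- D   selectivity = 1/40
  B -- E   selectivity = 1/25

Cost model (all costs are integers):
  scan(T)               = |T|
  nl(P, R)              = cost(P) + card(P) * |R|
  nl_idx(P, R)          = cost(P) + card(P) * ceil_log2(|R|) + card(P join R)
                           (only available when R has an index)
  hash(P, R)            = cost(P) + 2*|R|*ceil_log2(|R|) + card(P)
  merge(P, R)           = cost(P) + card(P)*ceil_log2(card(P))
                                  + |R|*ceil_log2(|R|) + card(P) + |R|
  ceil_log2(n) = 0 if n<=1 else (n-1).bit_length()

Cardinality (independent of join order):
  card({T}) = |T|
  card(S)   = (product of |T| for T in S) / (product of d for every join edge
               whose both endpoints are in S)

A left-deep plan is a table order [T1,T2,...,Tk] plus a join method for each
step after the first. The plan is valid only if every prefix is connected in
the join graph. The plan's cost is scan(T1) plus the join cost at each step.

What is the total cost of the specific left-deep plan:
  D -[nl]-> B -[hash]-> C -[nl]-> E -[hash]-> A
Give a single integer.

step 1: scan D: cost=80, card=80
step 2: join B via nl
    card(P join B) = 80*20/(40) = 40
    cost = 80 + 80*20 = 1680
step 3: join C via hash
    card(P join C) = 40*40/(8) = 200
    cost = 1680 + 2*40*6 + 40 = 2200
step 4: join E via nl
    card(P join E) = 200*200/(25) = 1600
    cost = 2200 + 200*200 = 42200
step 5: join A via hash
    card(P join A) = 1600*250/(10) = 40000
    cost = 42200 + 2*250*8 + 1600 = 47800

47800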